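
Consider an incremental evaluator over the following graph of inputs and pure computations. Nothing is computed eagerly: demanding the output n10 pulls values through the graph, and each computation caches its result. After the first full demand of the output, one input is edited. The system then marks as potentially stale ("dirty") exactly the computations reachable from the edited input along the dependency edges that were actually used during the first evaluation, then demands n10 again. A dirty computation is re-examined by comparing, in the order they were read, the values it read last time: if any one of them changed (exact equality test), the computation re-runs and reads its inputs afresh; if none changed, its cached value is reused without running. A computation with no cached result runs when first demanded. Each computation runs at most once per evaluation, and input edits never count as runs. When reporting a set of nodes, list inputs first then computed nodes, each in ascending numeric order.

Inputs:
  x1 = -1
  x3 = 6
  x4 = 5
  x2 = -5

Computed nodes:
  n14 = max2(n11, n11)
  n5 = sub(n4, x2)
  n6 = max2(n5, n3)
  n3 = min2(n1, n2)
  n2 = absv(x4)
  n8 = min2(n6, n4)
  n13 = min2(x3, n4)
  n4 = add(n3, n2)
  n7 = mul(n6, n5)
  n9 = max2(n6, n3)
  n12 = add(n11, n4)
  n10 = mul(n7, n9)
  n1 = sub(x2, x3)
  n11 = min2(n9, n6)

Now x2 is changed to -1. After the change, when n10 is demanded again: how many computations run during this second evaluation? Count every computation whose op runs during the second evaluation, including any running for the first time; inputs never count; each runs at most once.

Initial pass — values computed on the first demand:
  n1 = sub(-5, 6) = -11
  n2 = absv(5) = 5
  n3 = min2(-11, 5) = -11
  n4 = add(-11, 5) = -6
  n5 = sub(-6, -5) = -1
  n6 = max2(-1, -11) = -1
  n7 = mul(-1, -1) = 1
  n9 = max2(-1, -11) = -1
  n10 = mul(1, -1) = -1

Second demand — change propagation:
  n1: re-runs because x2 -5->-1; new result -7.
  n3: re-runs because n1 -11->-7; new result -7.
  n4: re-runs because n3 -11->-7; new result -2.
  n5: re-runs because n4 -6->-2; x2 -5->-1; new result -1 (unchanged).
  n6: re-runs because n3 -11->-7; new result -1 (unchanged).
  n7: re-examined; everything it read last time is the same (n6 unchanged, n5 unchanged) — cache 1 kept, no run.
  n9: re-runs because n3 -11->-7; new result -1 (unchanged).
  n10: re-examined; everything it read last time is the same (n7 unchanged, n9 unchanged) — cache -1 kept, no run.

The important point: at n7 every value read last time is unchanged, so the dirty flag clears without a run.

Run set: n1, n3, n4, n5, n6, n9 (6 run).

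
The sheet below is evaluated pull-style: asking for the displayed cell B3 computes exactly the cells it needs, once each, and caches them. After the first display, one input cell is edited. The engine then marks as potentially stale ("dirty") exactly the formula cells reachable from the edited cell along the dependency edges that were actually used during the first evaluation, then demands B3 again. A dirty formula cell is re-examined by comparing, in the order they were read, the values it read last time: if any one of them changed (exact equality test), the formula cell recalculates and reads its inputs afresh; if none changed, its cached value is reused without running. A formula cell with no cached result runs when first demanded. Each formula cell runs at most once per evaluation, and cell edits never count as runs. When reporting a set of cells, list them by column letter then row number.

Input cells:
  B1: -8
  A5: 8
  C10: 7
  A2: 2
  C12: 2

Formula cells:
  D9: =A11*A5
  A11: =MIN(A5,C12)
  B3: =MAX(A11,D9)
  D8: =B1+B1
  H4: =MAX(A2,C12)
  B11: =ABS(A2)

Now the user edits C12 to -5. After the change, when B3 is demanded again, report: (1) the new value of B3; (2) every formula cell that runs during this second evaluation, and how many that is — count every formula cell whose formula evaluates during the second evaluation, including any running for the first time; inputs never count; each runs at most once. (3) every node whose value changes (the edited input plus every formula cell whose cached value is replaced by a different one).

First demand of the output computes:
  A11 = MIN(8, 2) = 2
  D9 = 2 * 8 = 16
  B3 = MAX(2, 16) = 16

After the edit, cleaning proceeds:
  A11: a read changed (C12 2->-5) — executes, giving -5.
  D9: a read changed (A11 2->-5) — executes, giving -40.
  B3: a read changed (A11 2->-5; D9 16->-40) — executes, giving -5.

Demanding B3 again yields -5.
3 formula cells run: A11, B3, D9.
The nodes whose values change: A11, B3, C12, D9.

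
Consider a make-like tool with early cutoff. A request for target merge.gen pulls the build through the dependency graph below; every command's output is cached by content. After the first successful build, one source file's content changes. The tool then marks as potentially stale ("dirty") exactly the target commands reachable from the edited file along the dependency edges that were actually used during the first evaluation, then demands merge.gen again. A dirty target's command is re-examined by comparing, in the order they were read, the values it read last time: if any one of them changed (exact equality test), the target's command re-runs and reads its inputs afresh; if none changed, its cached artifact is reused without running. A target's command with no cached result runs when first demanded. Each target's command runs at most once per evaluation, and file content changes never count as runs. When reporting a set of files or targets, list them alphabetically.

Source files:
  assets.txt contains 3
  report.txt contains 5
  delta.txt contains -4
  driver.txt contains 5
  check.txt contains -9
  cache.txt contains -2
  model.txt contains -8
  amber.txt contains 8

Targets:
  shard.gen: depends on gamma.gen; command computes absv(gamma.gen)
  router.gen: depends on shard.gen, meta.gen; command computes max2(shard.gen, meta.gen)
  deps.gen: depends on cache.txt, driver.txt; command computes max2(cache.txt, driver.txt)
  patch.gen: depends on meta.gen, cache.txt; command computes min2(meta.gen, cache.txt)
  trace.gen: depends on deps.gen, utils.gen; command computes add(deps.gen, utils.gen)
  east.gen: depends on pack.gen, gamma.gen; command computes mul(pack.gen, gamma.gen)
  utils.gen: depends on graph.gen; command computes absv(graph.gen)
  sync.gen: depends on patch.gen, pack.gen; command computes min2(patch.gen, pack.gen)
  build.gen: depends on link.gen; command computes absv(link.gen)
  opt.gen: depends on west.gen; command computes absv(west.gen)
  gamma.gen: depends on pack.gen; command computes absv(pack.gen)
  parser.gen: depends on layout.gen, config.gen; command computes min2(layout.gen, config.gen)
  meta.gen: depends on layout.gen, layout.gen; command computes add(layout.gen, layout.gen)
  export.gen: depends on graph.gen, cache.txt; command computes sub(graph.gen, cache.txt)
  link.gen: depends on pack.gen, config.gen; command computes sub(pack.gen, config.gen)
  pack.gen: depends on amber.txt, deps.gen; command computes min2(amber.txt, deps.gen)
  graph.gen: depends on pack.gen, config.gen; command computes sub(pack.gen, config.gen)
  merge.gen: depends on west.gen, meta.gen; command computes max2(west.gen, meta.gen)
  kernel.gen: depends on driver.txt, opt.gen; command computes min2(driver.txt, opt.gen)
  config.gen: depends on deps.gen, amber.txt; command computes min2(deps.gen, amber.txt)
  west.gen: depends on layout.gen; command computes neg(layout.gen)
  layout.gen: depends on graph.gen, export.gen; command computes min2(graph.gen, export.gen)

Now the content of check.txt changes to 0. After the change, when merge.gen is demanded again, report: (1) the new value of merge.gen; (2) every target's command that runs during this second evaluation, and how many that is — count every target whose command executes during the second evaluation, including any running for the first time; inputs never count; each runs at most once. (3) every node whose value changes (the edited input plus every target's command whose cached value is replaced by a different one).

Demanding merge.gen again yields 0.
0 target commands run: none.
The nodes whose values change: check.txt.
Note the shortcut — nothing in the graph depends on check.txt at all, so no recomputation happens.

First demand of the output computes:
  deps.gen = max2(-2, 5) = 5
  config.gen = min2(5, 8) = 5
  pack.gen = min2(8, 5) = 5
  graph.gen = sub(5, 5) = 0
  export.gen = sub(0, -2) = 2
  layout.gen = min2(0, 2) = 0
  meta.gen = add(0, 0) = 0
  west.gen = neg(0) = 0
  merge.gen = max2(0, 0) = 0

After the edit, cleaning proceeds:
  no node depends on check.txt at all; the second demand re-runs nothing.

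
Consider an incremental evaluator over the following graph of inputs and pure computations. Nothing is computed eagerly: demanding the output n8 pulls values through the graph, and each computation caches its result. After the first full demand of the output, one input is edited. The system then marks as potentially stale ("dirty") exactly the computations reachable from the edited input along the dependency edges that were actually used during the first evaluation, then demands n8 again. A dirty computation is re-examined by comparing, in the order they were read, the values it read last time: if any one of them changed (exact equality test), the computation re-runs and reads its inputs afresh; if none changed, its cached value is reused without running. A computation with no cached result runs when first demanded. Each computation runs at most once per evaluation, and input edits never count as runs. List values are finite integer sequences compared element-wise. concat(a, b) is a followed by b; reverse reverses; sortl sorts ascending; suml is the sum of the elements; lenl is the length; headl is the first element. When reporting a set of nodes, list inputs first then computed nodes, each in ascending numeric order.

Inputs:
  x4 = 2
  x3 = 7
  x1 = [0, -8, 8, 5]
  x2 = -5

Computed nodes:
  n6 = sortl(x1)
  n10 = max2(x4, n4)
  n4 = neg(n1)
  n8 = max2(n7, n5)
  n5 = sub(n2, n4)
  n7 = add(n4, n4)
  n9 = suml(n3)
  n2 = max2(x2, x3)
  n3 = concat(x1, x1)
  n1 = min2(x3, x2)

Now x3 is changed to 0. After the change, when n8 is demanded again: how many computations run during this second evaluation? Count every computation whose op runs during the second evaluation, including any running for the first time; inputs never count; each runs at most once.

Run set: n1, n2, n5, n8 (4 run).
The important point: at n4 every value read last time is unchanged, so the dirty flag clears without a run.

Initial pass — values computed on the first demand:
  n1 = min2(7, -5) = -5
  n2 = max2(-5, 7) = 7
  n4 = neg(-5) = 5
  n5 = sub(7, 5) = 2
  n7 = add(5, 5) = 10
  n8 = max2(10, 2) = 10

Second demand — change propagation:
  n1: re-runs because x3 7->0; new result -5 (unchanged).
  n2: re-runs because x3 7->0; new result 0.
  n4: re-examined; everything it read last time is the same (n1 unchanged) — cache 5 kept, no run.
  n5: re-runs because n2 7->0; new result -5.
  n7: re-examined; everything it read last time is the same (n4 unchanged, n4 unchanged) — cache 10 kept, no run.
  n8: re-runs because n5 2->-5; new result 10 (unchanged).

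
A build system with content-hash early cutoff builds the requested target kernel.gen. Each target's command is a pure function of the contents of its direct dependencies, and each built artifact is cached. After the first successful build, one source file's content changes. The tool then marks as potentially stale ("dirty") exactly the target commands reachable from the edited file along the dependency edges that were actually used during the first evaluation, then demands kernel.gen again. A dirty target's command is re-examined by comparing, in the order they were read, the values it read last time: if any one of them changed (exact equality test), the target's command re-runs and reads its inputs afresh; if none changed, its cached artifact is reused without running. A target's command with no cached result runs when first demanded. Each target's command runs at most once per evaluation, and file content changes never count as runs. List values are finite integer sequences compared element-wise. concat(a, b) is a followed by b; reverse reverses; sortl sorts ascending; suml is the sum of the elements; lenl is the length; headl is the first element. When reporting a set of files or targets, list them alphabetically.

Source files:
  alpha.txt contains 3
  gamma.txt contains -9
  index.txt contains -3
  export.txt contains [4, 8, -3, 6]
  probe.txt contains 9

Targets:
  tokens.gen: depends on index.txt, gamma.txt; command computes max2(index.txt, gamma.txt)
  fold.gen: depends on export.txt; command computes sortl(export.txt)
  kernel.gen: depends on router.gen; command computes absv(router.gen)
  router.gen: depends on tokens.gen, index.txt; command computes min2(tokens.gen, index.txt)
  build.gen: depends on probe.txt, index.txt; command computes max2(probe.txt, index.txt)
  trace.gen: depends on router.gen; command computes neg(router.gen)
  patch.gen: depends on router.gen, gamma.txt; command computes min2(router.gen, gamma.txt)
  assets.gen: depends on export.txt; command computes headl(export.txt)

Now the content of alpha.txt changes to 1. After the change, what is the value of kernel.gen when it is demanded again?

New value of kernel.gen: 3.
Key observation: alpha.txt is never demanded by the output, so the edit triggers no recomputation at all.

First evaluation (everything demanded from the output):
  tokens.gen = max2(-3, -9) = -3
  router.gen = min2(-3, -3) = -3
  kernel.gen = absv(-3) = 3

Propagation after the edit:
  alpha.txt feeds no computation that the output demands — nothing is marked dirty and nothing runs.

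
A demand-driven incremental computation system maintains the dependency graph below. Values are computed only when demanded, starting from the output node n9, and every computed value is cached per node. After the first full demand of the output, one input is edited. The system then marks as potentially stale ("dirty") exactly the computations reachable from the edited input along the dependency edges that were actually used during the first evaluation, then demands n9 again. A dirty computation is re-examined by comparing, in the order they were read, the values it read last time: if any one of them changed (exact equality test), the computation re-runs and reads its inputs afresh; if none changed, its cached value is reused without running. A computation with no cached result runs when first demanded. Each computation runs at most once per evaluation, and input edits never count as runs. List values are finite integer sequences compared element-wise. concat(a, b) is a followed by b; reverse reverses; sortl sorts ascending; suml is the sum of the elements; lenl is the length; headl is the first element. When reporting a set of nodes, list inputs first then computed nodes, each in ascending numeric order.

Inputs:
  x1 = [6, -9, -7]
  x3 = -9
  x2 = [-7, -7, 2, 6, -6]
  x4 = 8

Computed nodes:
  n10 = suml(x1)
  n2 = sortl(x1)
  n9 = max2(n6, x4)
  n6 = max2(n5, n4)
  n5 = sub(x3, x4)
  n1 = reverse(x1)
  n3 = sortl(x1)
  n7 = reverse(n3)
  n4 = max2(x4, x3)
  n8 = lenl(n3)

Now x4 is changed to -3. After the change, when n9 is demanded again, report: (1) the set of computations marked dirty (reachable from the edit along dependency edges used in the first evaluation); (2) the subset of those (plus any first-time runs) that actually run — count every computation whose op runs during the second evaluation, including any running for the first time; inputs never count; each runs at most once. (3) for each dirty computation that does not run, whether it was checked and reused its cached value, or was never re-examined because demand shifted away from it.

Marked dirty: n4, n5, n6, n9.
Computations that run: n4, n5, n6, n9 — 4 in total.
Every dirty computation ran.

First evaluation (everything demanded from the output):
  n4 = max2(8, -9) = 8
  n5 = sub(-9, 8) = -17
  n6 = max2(-17, 8) = 8
  n9 = max2(8, 8) = 8

Propagation after the edit:
  n4: runs — x4 8->-3; result -3.
  n5: runs — x4 8->-3; result -6.
  n6: runs — n5 -17->-6; n4 8->-3; result -3.
  n9: runs — n6 8->-3; x4 8->-3; result -3.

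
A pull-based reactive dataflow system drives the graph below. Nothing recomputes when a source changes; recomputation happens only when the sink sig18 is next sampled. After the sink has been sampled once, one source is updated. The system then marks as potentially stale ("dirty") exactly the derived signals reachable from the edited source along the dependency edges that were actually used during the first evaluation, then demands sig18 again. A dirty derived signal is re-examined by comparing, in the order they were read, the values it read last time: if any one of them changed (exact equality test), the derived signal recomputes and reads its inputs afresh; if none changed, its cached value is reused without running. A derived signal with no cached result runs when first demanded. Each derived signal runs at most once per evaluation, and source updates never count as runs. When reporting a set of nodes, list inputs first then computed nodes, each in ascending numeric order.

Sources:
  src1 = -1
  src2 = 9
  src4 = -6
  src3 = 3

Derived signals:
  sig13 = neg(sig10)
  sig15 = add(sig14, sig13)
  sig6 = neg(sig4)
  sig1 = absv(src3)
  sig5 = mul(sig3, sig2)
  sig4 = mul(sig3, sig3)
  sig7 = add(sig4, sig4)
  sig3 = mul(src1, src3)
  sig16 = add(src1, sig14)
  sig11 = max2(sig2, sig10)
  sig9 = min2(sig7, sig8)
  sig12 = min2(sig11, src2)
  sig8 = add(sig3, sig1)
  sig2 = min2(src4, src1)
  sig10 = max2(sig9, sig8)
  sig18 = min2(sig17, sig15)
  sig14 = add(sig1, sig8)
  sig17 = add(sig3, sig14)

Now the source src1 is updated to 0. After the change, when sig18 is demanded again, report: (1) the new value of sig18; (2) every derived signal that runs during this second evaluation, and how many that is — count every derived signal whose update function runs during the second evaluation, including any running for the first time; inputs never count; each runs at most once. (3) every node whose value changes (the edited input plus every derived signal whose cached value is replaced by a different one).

First evaluation (everything demanded from the output):
  sig1 = absv(3) = 3
  sig3 = mul(-1, 3) = -3
  sig4 = mul(-3, -3) = 9
  sig7 = add(9, 9) = 18
  sig8 = add(-3, 3) = 0
  sig9 = min2(18, 0) = 0
  sig10 = max2(0, 0) = 0
  sig13 = neg(0) = 0
  sig14 = add(3, 0) = 3
  sig15 = add(3, 0) = 3
  sig17 = add(-3, 3) = 0
  sig18 = min2(0, 3) = 0

Propagation after the edit:
  sig3: runs — src1 -1->0; result 0.
  sig4: runs — sig3 -3->0; sig3 -3->0; result 0.
  sig7: runs — sig4 9->0; sig4 9->0; result 0.
  sig8: runs — sig3 -3->0; result 3.
  sig9: runs — sig7 18->0; sig8 0->3; result 0 (same value as before).
  sig10: runs — sig8 0->3; result 3.
  sig13: runs — sig10 0->3; result -3.
  sig14: runs — sig8 0->3; result 6.
  sig15: runs — sig14 3->6; sig13 0->-3; result 3 (same value as before).
  sig17: runs — sig3 -3->0; sig14 3->6; result 6.
  sig18: runs — sig17 0->6; result 3.

New value of sig18: 3.
Derived signals that run: sig3, sig4, sig7, sig8, sig9, sig10, sig13, sig14, sig15, sig17, sig18 — 11 in total.
Values that change: src1, sig3, sig4, sig7, sig8, sig10, sig13, sig14, sig17, sig18.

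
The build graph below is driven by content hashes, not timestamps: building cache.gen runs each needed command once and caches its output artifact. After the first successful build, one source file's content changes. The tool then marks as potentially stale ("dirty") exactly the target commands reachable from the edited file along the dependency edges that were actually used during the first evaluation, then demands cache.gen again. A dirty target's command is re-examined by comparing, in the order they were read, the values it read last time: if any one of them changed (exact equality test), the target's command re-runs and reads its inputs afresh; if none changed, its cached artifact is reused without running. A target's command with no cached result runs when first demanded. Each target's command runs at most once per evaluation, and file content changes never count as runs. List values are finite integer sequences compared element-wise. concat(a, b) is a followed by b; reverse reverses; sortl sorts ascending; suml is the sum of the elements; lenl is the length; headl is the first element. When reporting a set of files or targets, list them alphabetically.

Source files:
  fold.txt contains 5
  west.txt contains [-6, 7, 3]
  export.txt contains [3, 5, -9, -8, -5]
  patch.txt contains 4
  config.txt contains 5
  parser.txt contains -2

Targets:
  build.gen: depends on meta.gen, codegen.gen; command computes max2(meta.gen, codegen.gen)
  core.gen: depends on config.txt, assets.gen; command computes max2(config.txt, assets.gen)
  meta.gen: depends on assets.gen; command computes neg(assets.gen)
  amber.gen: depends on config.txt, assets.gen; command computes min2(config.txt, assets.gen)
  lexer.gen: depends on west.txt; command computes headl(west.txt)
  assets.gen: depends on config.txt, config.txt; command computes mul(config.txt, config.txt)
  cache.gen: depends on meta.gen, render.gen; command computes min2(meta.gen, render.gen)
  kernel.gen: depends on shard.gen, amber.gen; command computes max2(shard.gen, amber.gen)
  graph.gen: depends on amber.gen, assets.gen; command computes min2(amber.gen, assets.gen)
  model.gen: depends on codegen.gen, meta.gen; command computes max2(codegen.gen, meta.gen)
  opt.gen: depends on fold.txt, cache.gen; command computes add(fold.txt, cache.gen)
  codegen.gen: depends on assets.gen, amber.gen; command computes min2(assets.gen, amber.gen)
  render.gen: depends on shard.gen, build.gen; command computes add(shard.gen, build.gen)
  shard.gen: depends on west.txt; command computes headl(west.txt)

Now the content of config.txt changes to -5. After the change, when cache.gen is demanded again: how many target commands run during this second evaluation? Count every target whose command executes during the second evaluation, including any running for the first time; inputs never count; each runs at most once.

Initial pass — values computed on the first demand:
  assets.gen = mul(5, 5) = 25
  amber.gen = min2(5, 25) = 5
  codegen.gen = min2(25, 5) = 5
  meta.gen = neg(25) = -25
  build.gen = max2(-25, 5) = 5
  shard.gen = headl([-6, 7, 3]) = -6
  render.gen = add(-6, 5) = -1
  cache.gen = min2(-25, -1) = -25

Second demand — change propagation:
  assets.gen: re-runs because config.txt 5->-5; config.txt 5->-5; new result 25 (unchanged).
  amber.gen: re-runs because config.txt 5->-5; new result -5.
  codegen.gen: re-runs because amber.gen 5->-5; new result -5.
  meta.gen: re-examined; everything it read last time is the same (assets.gen unchanged) — cache -25 kept, no run.
  build.gen: re-runs because codegen.gen 5->-5; new result -5.
  render.gen: re-runs because build.gen 5->-5; new result -11.
  cache.gen: re-runs because render.gen -1->-11; new result -25 (unchanged).

The important point: at meta.gen every value read last time is unchanged, so the dirty flag clears without a run.

Run set: amber.gen, assets.gen, build.gen, cache.gen, codegen.gen, render.gen (6 run).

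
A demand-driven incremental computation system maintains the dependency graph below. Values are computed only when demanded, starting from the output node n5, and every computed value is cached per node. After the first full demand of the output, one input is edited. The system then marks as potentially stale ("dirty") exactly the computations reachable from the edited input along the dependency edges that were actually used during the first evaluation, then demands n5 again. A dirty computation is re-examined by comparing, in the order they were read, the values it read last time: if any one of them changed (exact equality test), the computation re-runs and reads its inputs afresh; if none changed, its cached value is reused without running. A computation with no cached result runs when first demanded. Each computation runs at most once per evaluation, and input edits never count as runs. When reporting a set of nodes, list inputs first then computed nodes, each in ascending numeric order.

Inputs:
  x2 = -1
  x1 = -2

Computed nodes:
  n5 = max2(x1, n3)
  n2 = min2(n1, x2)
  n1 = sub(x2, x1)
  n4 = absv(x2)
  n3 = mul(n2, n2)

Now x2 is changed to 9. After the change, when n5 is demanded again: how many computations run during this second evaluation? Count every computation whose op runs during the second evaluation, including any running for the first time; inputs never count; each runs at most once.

Computations that run: n1, n2, n3, n5 — 4 in total.

First evaluation (everything demanded from the output):
  n1 = sub(-1, -2) = 1
  n2 = min2(1, -1) = -1
  n3 = mul(-1, -1) = 1
  n5 = max2(-2, 1) = 1

Propagation after the edit:
  n1: runs — x2 -1->9; result 11.
  n2: runs — n1 1->11; x2 -1->9; result 9.
  n3: runs — n2 -1->9; n2 -1->9; result 81.
  n5: runs — n3 1->81; result 81.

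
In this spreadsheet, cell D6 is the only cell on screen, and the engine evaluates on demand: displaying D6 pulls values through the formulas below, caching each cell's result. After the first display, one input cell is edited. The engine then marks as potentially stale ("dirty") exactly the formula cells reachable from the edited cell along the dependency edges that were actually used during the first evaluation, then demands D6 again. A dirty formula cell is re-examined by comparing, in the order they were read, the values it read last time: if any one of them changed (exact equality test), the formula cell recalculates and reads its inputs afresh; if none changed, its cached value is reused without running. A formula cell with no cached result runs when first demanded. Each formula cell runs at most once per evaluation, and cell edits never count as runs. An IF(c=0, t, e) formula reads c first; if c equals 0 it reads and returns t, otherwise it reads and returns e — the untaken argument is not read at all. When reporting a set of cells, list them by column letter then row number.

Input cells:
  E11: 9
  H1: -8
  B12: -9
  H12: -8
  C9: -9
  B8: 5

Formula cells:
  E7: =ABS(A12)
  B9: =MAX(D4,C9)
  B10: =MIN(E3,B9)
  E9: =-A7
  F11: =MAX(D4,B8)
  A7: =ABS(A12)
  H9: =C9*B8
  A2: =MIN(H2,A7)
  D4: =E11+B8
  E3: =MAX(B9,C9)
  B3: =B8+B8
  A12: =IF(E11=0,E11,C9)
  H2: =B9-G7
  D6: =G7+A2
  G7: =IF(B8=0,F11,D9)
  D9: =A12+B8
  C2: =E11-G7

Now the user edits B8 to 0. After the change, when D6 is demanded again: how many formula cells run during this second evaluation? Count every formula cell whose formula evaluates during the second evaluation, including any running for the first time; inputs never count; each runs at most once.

Run set: A2, B9, D4, D6, F11, G7, H2 (7 run).
The important point: the flipped condition redirects demand; D9 is left stale, never re-checked.

Initial pass — values computed on the first demand:
  A12 = IF(E11=0: E11=9 -> else branch C9) = -9
  A7 = ABS(-9) = 9
  D4 = 9 + 5 = 14
  B9 = MAX(14, -9) = 14
  D9 = -9 + 5 = -4
  G7 = IF(B8=0: B8=5 -> else branch D9) = -4
  H2 = 14 - -4 = 18
  A2 = MIN(18, 9) = 9
  D6 = -4 + 9 = 5

Second demand — change propagation:
  D4: re-runs because B8 5->0; new result 9.
  B9: re-runs because D4 14->9; new result 9.
  D9: dirty yet unreached — the second evaluation never asks for it.
  F11: newly demanded (no cache) — executes and yields 9.
  G7: re-runs because B8 5->0; new result 9.
  H2: re-runs because B9 14->9; G7 -4->9; new result 0.
  A2: re-runs because H2 18->0; new result 0.
  D6: re-runs because G7 -4->9; A2 9->0; new result 9.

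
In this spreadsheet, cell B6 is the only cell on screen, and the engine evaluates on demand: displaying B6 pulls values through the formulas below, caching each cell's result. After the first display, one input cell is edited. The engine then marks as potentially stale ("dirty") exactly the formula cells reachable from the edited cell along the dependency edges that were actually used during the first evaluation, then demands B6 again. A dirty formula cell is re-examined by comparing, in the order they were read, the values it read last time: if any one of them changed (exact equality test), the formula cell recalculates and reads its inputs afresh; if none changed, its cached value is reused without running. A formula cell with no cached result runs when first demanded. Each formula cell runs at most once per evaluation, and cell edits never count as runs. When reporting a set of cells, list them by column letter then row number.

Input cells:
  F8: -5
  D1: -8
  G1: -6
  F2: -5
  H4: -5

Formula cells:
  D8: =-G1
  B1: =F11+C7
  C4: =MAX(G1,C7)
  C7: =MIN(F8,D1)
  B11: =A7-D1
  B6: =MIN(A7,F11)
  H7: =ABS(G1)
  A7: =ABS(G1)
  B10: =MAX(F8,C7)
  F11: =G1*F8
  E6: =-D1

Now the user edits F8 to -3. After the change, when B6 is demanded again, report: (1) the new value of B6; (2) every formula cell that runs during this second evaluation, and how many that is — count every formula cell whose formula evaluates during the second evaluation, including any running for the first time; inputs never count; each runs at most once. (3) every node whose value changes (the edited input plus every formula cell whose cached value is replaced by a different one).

B6 now evaluates to 6.
Run set: B6, F11 (2 run).
Changed values: F8, F11.

Initial pass — values computed on the first demand:
  A7 = ABS(-6) = 6
  F11 = -6 * -5 = 30
  B6 = MIN(6, 30) = 6

Second demand — change propagation:
  F11: re-runs because F8 -5->-3; new result 18.
  B6: re-runs because F11 30->18; new result 6 (unchanged).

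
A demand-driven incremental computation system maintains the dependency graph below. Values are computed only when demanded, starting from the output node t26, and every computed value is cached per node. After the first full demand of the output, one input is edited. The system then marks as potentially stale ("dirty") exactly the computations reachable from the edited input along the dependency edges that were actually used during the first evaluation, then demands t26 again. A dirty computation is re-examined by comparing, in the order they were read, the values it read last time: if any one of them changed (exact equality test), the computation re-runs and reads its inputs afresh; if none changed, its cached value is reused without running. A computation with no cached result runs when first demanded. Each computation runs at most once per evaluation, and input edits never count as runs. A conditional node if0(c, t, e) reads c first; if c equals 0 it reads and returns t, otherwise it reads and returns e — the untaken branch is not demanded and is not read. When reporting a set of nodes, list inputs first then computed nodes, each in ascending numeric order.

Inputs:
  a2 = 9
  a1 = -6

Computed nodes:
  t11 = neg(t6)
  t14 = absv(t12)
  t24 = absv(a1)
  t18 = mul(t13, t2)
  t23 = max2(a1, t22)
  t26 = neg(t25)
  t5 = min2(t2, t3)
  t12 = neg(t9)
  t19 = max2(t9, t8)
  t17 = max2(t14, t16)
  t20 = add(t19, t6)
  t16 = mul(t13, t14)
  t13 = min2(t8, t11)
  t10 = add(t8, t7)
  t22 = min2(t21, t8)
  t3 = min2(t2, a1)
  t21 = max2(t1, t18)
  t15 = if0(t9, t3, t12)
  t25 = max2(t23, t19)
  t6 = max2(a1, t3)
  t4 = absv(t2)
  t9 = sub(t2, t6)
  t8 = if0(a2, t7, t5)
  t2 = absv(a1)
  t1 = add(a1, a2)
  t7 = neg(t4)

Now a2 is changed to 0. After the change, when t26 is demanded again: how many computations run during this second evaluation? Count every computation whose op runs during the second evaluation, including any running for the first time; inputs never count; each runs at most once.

First evaluation (everything demanded from the output):
  t1 = add(-6, 9) = 3
  t2 = absv(-6) = 6
  t3 = min2(6, -6) = -6
  t5 = min2(6, -6) = -6
  t6 = max2(-6, -6) = -6
  t8 = if0(a2=9 -> else branch t5) = -6
  t9 = sub(6, -6) = 12
  t11 = neg(-6) = 6
  t13 = min2(-6, 6) = -6
  t18 = mul(-6, 6) = -36
  t19 = max2(12, -6) = 12
  t21 = max2(3, -36) = 3
  t22 = min2(3, -6) = -6
  t23 = max2(-6, -6) = -6
  t25 = max2(-6, 12) = 12
  t26 = neg(12) = -12

Propagation after the edit:
  t1: runs — a2 9->0; result -6.
  t4: demanded for the first time — runs, produces 6.
  t7: demanded for the first time — runs, produces -6.
  t8: runs — a2 9->0; result -6 (same value as before).
  t13: checked — values it read are unchanged (t8 unchanged, t11 unchanged); reused cached -6 without running.
  t18: checked — values it read are unchanged (t13 unchanged, t2 unchanged); reused cached -36 without running.
  t19: checked — values it read are unchanged (t9 unchanged, t8 unchanged); reused cached 12 without running.
  t21: runs — t1 3->-6; result -6.
  t22: runs — t21 3->-6; result -6 (same value as before).
  t23: checked — values it read are unchanged (a1 unchanged, t22 unchanged); reused cached -6 without running.
  t25: checked — values it read are unchanged (t23 unchanged, t19 unchanged); reused cached 12 without running.
  t26: checked — values it read are unchanged (t25 unchanged); reused cached -12 without running.

Key observation: a condition flipped, so demand reaches new nodes — t4, t7 run for the first time.

Computations that run: t1, t4, t7, t8, t21, t22 — 6 in total.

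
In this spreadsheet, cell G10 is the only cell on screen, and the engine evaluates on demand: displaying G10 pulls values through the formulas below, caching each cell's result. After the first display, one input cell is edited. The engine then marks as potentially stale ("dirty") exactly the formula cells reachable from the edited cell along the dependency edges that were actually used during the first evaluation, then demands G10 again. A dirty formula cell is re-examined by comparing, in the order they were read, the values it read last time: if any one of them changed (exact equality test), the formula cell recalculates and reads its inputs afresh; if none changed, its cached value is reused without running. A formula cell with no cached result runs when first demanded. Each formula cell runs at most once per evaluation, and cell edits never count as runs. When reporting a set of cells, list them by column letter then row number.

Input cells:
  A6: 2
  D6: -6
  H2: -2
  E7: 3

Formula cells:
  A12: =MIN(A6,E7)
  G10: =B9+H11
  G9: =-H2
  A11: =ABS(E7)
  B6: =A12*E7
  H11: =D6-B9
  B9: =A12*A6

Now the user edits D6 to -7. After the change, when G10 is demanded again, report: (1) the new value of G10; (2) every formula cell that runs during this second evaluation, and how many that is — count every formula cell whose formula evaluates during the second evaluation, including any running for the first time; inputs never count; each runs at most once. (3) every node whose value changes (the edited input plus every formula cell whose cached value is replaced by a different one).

Initial pass — values computed on the first demand:
  A12 = MIN(2, 3) = 2
  B9 = 2 * 2 = 4
  H11 = -6 - 4 = -10
  G10 = 4 + -10 = -6

Second demand — change propagation:
  H11: re-runs because D6 -6->-7; new result -11.
  G10: re-runs because H11 -10->-11; new result -7.

G10 now evaluates to -7.
Run set: G10, H11 (2 run).
Changed values: D6, G10, H11.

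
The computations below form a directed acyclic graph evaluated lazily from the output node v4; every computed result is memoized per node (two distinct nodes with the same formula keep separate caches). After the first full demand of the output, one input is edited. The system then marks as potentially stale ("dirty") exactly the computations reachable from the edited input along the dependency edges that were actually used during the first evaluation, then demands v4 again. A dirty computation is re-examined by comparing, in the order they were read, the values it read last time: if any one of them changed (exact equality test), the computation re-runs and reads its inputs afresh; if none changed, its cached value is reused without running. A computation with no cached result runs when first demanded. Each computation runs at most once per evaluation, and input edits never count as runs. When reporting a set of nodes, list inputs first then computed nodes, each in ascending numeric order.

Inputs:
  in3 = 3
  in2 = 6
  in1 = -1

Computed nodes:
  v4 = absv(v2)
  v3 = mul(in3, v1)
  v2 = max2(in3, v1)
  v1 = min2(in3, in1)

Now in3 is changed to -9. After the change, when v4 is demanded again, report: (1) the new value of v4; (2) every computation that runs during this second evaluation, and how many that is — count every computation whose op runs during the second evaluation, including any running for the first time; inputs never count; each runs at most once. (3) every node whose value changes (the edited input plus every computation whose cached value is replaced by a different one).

Demanding v4 again yields 9.
3 computations run: v1, v2, v4.
The nodes whose values change: in3, v1, v2, v4.

First demand of the output computes:
  v1 = min2(3, -1) = -1
  v2 = max2(3, -1) = 3
  v4 = absv(3) = 3

After the edit, cleaning proceeds:
  v1: a read changed (in3 3->-9) — executes, giving -9.
  v2: a read changed (in3 3->-9; v1 -1->-9) — executes, giving -9.
  v4: a read changed (v2 3->-9) — executes, giving 9.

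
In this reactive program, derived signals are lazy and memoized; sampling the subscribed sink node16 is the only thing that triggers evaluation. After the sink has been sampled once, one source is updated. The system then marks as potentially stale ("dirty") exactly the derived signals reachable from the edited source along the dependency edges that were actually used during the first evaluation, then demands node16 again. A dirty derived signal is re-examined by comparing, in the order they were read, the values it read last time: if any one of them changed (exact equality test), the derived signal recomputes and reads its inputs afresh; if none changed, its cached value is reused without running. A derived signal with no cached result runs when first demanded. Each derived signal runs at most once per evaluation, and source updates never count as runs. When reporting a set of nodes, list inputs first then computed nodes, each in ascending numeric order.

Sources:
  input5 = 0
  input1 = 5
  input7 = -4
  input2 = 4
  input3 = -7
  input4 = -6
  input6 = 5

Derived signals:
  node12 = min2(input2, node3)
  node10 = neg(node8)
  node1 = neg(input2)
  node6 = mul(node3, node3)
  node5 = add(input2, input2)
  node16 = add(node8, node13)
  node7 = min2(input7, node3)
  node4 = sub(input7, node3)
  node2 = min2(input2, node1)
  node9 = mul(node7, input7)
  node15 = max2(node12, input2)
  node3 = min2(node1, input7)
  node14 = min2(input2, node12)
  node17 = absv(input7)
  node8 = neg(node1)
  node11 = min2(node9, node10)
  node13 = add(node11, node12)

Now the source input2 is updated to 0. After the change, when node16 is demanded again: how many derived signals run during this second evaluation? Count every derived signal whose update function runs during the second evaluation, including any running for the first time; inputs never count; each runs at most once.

8 derived signals run: node1, node3, node8, node10, node11, node12, node13, node16.
Note where the cutoff bites: node7 is checked, finds nothing changed, and keeps its cache.

First demand of the output computes:
  node1 = neg(4) = -4
  node3 = min2(-4, -4) = -4
  node7 = min2(-4, -4) = -4
  node8 = neg(-4) = 4
  node9 = mul(-4, -4) = 16
  node10 = neg(4) = -4
  node11 = min2(16, -4) = -4
  node12 = min2(4, -4) = -4
  node13 = add(-4, -4) = -8
  node16 = add(4, -8) = -4

After the edit, cleaning proceeds:
  node1: a read changed (input2 4->0) — executes, giving 0.
  node3: a read changed (node1 -4->0) — executes, giving -4 — identical to its old value.
  node7: dirty, but its reads are unchanged (input7 unchanged, node3 unchanged); cached -4 stands.
  node8: a read changed (node1 -4->0) — executes, giving 0.
  node9: dirty, but its reads are unchanged (node7 unchanged, input7 unchanged); cached 16 stands.
  node10: a read changed (node8 4->0) — executes, giving 0.
  node11: a read changed (node10 -4->0) — executes, giving 0.
  node12: a read changed (input2 4->0) — executes, giving -4 — identical to its old value.
  node13: a read changed (node11 -4->0) — executes, giving -4.
  node16: a read changed (node8 4->0; node13 -8->-4) — executes, giving -4 — identical to its old value.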